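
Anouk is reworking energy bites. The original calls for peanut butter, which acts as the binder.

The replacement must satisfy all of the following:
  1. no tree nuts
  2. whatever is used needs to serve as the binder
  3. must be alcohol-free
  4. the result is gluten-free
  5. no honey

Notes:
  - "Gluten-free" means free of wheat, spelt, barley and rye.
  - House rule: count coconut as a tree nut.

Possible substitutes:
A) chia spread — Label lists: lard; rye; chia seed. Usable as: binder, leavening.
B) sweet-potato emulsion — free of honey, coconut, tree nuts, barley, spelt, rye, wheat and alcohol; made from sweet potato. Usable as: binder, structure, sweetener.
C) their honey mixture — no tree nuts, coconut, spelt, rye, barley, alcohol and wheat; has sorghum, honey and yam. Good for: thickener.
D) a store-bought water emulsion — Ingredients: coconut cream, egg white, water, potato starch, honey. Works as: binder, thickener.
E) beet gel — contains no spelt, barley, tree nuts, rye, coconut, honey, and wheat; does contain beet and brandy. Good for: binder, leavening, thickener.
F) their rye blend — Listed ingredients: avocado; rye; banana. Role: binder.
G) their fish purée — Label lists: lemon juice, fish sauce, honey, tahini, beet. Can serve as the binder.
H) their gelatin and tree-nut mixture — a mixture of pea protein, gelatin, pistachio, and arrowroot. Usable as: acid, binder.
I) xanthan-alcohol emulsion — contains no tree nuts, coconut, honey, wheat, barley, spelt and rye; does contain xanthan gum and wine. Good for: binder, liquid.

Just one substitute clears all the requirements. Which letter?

A: has rye, so not gluten-free — out
B: all constraints satisfied — OK
C: not usable as a binder; has honey, so not honey-free — reject
D: has honey, so not honey-free; has coconut cream, so not tree-nut-free — no
E: has brandy, so not alcohol-free — out
F: has rye, so not gluten-free — no
G: has honey, so not honey-free — reject
H: has pistachio, so not tree-nut-free — reject
I: has wine, so not alcohol-free — out

B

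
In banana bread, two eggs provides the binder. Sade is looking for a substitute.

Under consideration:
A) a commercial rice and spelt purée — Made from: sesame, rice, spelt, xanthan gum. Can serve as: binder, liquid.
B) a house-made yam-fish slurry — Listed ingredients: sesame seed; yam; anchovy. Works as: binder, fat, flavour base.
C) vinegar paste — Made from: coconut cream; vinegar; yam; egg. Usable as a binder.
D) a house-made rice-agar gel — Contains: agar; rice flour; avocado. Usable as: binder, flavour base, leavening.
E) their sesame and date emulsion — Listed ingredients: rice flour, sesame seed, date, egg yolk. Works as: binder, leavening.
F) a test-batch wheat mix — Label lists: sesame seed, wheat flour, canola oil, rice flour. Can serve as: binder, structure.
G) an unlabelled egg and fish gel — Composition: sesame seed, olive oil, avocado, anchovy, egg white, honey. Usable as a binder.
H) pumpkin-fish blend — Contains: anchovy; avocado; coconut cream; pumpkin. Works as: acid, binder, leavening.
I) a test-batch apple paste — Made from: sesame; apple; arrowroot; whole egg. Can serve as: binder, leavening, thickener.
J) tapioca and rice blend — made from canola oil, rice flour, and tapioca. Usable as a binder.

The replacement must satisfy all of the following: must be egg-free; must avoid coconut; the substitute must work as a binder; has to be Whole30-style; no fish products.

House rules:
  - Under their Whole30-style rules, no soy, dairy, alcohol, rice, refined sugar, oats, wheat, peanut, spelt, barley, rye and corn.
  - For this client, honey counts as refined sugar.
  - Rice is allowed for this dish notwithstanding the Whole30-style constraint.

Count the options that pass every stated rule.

A: has spelt, so not Whole30-style — no
B: has anchovy, so not fish-free — no
C: has coconut cream, so not coconut-free; has egg, so not egg-free — reject
D: rice is permitted under the Whole30-style carve-out; nothing else excluded — valid
E: has egg yolk, so not egg-free — reject
F: has wheat flour, so not Whole30-style — out
G: has honey, so not Whole30-style; has anchovy, so not fish-free (and 1 more) — reject
H: has anchovy, so not fish-free; has coconut cream, so not coconut-free — out
I: has whole egg, so not egg-free — no
J: rice is permitted under the Whole30-style carve-out; nothing else excluded — valid

2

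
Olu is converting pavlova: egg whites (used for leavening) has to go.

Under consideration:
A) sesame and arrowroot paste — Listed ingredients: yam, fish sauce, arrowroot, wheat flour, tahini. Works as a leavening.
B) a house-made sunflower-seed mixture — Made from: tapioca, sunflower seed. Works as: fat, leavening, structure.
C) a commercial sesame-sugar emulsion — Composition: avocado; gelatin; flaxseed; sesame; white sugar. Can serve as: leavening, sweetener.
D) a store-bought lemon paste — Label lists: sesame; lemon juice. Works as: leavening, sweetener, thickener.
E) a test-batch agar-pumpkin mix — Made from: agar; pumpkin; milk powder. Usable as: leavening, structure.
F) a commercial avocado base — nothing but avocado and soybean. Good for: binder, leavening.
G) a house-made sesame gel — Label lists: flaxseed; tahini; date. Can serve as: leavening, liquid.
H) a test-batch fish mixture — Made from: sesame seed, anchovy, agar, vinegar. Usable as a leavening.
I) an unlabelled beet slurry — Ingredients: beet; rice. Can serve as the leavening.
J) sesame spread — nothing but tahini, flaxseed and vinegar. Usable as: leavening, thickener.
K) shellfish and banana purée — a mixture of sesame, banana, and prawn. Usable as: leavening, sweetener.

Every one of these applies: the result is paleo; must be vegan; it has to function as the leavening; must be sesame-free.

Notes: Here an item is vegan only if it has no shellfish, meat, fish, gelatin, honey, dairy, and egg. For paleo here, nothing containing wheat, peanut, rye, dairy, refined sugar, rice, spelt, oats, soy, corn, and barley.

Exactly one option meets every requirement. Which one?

B

A: has fish sauce, so not vegan; has wheat flour, so not paleo (and 1 more) — out
B: works as a leavening, vegan, paleo — keep
C: has gelatin, so not vegan; has white sugar, so not paleo (and 1 more) — out
D: has sesame, so not sesame-free — out
E: has milk powder, so not vegan; has milk powder, so not paleo — out
F: has soybean, so not paleo — reject
G: has tahini, so not sesame-free — no
H: has anchovy, so not vegan; has sesame seed, so not sesame-free — reject
I: has rice, so not paleo — out
J: has tahini, so not sesame-free — no
K: has prawn, so not vegan; has sesame, so not sesame-free — out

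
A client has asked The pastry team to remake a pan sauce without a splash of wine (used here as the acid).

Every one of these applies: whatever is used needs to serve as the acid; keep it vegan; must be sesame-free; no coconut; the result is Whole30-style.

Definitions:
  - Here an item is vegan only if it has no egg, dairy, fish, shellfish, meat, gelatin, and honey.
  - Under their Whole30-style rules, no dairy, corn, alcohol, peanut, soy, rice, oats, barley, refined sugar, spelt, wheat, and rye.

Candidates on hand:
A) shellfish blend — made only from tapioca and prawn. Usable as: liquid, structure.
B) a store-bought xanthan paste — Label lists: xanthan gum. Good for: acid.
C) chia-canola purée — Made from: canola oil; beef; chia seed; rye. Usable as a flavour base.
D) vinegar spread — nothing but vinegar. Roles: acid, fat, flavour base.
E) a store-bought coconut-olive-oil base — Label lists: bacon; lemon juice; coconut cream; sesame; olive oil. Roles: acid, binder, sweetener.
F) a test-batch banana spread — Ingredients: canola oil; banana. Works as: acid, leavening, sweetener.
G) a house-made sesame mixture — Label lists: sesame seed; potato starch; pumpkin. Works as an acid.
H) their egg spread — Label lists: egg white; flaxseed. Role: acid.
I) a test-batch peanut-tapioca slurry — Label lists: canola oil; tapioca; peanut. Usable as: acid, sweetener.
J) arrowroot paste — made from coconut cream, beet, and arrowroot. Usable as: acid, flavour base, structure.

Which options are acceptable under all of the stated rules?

A: not usable as an acid; has prawn, so not vegan — reject
B: nothing on the exclusion list — keep
C: not usable as an acid; has beef, so not vegan (and 1 more) — out
D: every rule checks out — keep
E: has bacon, so not vegan; has coconut cream, so not coconut-free (and 1 more) — out
F: no coconut, Whole30-style — valid
G: has sesame seed, so not sesame-free — reject
H: has egg white, so not vegan — reject
I: has peanut, so not Whole30-style — out
J: has coconut cream, so not coconut-free — no

B, D, F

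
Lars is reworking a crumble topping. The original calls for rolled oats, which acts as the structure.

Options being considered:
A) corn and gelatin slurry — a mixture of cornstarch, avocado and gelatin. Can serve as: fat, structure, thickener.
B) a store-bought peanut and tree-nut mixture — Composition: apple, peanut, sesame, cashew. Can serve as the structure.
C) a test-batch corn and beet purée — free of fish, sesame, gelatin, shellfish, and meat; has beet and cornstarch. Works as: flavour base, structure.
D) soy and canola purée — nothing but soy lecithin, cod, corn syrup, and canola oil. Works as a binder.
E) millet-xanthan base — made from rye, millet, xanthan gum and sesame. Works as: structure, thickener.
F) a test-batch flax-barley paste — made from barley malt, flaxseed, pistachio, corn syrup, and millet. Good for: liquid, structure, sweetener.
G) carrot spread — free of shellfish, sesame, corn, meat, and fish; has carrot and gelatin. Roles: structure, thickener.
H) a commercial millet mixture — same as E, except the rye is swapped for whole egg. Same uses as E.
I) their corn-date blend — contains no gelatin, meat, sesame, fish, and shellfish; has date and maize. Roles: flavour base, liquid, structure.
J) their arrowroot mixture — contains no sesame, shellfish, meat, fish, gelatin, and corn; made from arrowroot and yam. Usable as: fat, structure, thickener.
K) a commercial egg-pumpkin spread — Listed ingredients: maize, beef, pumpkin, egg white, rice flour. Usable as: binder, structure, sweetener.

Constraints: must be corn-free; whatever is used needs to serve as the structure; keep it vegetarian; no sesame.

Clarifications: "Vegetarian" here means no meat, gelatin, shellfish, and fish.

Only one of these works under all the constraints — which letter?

J

A: has gelatin, so not vegetarian; has cornstarch, so not corn-free — out
B: has sesame, so not sesame-free — reject
C: has cornstarch, so not corn-free — no
D: not usable as a structure; has cod, so not vegetarian (and 1 more) — reject
E: has sesame, so not sesame-free — no
F: has corn syrup, so not corn-free — out
G: has gelatin, so not vegetarian — reject
H: has sesame, so not sesame-free — out
I: has maize, so not corn-free — reject
J: no corn, no sesame — keep
K: has beef, so not vegetarian; has maize, so not corn-free — out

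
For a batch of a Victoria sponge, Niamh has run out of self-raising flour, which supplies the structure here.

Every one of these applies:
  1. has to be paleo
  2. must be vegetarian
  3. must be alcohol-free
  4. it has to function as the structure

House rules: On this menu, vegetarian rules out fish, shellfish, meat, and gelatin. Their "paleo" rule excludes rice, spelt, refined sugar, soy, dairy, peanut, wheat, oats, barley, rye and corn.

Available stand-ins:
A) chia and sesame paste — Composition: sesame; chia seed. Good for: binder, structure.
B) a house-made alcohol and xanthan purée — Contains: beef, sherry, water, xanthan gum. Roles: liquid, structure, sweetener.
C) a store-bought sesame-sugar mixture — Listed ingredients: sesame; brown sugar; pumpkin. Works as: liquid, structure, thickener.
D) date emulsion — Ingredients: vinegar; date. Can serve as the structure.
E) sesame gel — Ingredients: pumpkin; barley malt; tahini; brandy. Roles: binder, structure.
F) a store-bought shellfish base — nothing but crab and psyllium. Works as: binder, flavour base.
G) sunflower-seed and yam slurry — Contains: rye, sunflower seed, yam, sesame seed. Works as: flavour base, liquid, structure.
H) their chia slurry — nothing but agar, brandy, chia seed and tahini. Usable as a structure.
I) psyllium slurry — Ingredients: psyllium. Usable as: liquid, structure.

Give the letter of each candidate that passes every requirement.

A, D, I

A: works as a structure, vegetarian, no alcohol — valid
B: has beef, so not vegetarian; has sherry, so not alcohol-free — reject
C: has brown sugar, so not paleo — out
D: works as a structure, no alcohol, vegetarian — keep
E: has barley malt, so not paleo; has brandy, so not alcohol-free — reject
F: not usable as a structure; has crab, so not vegetarian — out
G: has rye, so not paleo — reject
H: has brandy, so not alcohol-free — out
I: only psyllium; none excluded — OK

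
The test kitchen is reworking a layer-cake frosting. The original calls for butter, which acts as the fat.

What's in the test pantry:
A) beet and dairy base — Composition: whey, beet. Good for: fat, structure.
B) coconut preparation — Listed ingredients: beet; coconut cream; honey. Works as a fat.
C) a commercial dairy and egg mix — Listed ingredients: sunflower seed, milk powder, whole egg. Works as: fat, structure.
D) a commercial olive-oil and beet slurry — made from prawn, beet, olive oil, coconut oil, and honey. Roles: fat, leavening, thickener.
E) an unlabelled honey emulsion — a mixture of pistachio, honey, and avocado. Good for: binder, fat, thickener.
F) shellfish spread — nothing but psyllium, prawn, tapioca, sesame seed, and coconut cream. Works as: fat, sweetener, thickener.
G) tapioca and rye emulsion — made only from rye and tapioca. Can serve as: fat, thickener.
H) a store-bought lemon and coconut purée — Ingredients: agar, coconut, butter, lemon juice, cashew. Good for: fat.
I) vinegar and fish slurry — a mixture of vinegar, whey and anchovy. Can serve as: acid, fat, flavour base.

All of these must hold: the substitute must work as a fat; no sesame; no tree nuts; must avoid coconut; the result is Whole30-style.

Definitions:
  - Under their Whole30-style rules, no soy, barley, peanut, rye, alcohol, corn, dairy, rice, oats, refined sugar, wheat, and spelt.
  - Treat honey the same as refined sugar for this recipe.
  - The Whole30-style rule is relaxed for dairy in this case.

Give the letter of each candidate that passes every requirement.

A: dairy is permitted under the Whole30-style carve-out; nothing else excluded — OK
B: has honey, so not Whole30-style; has coconut cream, so not coconut-free — reject
C: dairy is permitted under the Whole30-style carve-out; nothing else excluded — OK
D: has honey, so not Whole30-style; has coconut oil, so not coconut-free — reject
E: has honey, so not Whole30-style; has pistachio, so not tree-nut-free — no
F: has coconut cream, so not coconut-free; has sesame seed, so not sesame-free — no
G: has rye, so not Whole30-style — no
H: has coconut, so not coconut-free; has cashew, so not tree-nut-free — reject
I: dairy is permitted under the Whole30-style carve-out; nothing else excluded — OK

A, C, I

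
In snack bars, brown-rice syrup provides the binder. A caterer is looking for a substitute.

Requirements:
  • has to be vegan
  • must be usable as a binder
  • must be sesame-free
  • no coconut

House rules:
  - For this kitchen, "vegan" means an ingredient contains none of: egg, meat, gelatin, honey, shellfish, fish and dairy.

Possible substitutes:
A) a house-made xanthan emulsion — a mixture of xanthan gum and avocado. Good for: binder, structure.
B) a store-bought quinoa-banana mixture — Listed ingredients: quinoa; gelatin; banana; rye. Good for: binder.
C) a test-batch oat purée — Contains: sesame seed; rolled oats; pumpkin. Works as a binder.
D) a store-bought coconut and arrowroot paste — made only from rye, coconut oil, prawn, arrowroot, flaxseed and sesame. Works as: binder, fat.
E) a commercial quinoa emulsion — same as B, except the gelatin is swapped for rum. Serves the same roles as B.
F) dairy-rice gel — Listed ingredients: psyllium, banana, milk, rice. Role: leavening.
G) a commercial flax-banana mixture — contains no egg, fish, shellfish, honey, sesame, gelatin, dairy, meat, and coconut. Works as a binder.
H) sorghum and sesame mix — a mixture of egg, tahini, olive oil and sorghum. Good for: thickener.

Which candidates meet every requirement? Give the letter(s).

A: every rule checks out — keep
B: has gelatin, so not vegan — no
C: has sesame seed, so not sesame-free — reject
D: has prawn, so not vegan; has sesame, so not sesame-free (and 1 more) — no
E: rum and rye etc. — none of it excluded — keep
F: not usable as a binder; has milk, so not vegan — out
G: works as a binder, vegan, no sesame — OK
H: not usable as a binder; has egg, so not vegan (and 1 more) — out

A, E, G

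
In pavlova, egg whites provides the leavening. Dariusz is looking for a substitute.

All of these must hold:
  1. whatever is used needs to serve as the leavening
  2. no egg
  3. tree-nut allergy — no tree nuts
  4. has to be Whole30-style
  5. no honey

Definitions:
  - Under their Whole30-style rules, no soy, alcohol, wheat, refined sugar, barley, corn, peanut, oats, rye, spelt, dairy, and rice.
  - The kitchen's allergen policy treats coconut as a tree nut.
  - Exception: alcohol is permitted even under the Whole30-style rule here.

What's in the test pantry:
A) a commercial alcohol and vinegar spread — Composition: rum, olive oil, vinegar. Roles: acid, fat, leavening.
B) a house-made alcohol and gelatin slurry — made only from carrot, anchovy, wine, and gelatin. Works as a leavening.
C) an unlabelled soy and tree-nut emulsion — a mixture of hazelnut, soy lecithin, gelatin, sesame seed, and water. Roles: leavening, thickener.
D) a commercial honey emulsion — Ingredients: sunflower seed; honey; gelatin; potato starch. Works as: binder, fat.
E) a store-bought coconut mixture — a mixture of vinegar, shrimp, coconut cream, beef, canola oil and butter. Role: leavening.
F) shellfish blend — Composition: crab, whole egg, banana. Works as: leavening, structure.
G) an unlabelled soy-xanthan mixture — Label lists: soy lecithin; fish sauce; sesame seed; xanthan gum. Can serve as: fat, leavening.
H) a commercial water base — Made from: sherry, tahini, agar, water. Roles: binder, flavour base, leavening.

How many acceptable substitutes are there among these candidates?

3

A: alcohol is permitted under the Whole30-style carve-out; nothing else excluded — keep
B: alcohol is permitted under the Whole30-style carve-out; nothing else excluded — OK
C: has soy lecithin, so not Whole30-style; has hazelnut, so not tree-nut-free — reject
D: not usable as a leavening; has honey, so not honey-free — no
E: has butter, so not Whole30-style; has coconut cream, so not tree-nut-free — no
F: has whole egg, so not egg-free — reject
G: has soy lecithin, so not Whole30-style — no
H: alcohol is permitted under the Whole30-style carve-out; nothing else excluded — valid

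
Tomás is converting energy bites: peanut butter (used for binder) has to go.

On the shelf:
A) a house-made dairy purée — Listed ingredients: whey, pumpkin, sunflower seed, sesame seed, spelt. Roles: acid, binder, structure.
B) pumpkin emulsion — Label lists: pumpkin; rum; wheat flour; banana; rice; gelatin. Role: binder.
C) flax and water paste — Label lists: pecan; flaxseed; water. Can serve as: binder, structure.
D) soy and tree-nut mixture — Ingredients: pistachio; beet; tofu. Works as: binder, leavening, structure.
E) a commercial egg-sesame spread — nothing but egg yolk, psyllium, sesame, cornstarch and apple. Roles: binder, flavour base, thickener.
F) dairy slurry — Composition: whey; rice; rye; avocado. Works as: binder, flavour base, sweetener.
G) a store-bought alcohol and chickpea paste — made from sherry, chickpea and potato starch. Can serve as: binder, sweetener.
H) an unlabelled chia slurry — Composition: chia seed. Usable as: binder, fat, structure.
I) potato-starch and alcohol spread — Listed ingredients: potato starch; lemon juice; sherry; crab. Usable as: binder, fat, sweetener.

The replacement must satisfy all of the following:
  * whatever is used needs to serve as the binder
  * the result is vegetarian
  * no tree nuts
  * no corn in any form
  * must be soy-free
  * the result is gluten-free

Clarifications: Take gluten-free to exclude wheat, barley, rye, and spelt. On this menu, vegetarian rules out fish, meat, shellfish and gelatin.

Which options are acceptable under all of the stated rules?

A: has spelt, so not gluten-free — reject
B: has wheat flour, so not gluten-free; has gelatin, so not vegetarian — out
C: has pecan, so not tree-nut-free — no
D: has pistachio, so not tree-nut-free; has tofu, so not soy-free — reject
E: has cornstarch, so not corn-free — reject
F: has rye, so not gluten-free — no
G: nothing on the exclusion list — valid
H: nothing on the exclusion list — keep
I: has crab, so not vegetarian — no

G, H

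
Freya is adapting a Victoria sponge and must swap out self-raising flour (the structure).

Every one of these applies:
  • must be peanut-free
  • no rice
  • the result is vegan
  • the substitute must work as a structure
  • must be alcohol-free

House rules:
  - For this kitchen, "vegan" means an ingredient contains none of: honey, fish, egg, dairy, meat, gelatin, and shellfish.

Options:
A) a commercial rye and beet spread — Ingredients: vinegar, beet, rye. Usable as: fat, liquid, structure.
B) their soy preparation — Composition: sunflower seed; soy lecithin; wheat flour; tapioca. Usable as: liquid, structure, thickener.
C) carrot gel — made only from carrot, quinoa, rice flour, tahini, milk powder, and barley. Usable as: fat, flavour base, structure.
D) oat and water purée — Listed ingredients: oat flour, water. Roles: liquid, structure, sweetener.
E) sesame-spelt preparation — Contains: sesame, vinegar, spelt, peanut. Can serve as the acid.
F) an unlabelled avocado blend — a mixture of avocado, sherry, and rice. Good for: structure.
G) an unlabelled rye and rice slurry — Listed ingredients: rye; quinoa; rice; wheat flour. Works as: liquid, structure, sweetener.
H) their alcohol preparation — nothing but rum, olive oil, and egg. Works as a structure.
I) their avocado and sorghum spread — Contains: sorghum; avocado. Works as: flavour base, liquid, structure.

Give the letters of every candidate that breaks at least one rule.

A: nothing on the exclusion list — OK
B: vegan, no rice — valid
C: has milk powder, so not vegan; has rice flour, so not rice-free — reject
D: every rule checks out — keep
E: not usable as a structure; has peanut, so not peanut-free — reject
F: has sherry, so not alcohol-free; has rice, so not rice-free — no
G: has rice, so not rice-free — out
H: has egg, so not vegan; has rum, so not alcohol-free — no
I: nothing on the exclusion list — OK

C, E, F, G, H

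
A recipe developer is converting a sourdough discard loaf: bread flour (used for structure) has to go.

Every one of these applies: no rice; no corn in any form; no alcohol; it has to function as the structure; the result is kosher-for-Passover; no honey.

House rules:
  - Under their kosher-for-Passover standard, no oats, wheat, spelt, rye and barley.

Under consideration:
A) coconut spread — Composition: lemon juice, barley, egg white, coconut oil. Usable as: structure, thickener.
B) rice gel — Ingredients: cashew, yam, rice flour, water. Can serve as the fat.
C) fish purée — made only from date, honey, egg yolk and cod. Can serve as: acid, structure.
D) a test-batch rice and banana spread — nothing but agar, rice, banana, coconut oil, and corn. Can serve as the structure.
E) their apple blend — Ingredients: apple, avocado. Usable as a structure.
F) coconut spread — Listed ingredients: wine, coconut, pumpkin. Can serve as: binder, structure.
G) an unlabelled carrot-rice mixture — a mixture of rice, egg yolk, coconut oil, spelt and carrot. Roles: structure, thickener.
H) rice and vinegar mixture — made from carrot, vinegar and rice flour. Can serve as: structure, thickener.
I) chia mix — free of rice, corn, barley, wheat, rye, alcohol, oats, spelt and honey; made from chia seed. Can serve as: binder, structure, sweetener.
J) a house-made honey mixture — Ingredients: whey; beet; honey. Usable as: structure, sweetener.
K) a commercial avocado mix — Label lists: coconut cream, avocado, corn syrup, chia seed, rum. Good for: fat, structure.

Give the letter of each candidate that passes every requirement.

E, I

A: has barley, so not kosher-for-Passover — reject
B: not usable as a structure; has rice flour, so not rice-free — no
C: has honey, so not honey-free — reject
D: has rice, so not rice-free; has corn, so not corn-free — out
E: nothing on the exclusion list — valid
F: has wine, so not alcohol-free — no
G: has spelt, so not kosher-for-Passover; has rice, so not rice-free — reject
H: has rice flour, so not rice-free — no
I: nothing on the exclusion list — OK
J: has honey, so not honey-free — no
K: has corn syrup, so not corn-free; has rum, so not alcohol-free — out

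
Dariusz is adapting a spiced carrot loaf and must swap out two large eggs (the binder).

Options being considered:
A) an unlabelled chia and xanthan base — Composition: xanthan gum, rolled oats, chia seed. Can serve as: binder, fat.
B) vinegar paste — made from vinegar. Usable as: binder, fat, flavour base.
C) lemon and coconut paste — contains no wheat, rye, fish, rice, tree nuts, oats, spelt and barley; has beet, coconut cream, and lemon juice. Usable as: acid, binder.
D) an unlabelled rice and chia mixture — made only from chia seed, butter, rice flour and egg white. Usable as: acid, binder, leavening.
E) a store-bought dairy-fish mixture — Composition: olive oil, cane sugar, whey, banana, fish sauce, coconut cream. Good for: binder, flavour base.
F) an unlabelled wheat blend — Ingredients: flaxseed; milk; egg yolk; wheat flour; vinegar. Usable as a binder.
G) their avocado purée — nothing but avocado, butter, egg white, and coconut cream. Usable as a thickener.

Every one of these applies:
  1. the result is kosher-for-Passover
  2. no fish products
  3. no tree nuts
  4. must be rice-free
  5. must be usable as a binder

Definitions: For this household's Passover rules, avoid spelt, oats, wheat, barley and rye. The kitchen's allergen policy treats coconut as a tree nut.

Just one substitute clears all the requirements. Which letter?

B

A: has rolled oats, so not kosher-for-Passover — out
B: all constraints satisfied — OK
C: has coconut cream, so not tree-nut-free — no
D: has rice flour, so not rice-free — out
E: has coconut cream, so not tree-nut-free; has fish sauce, so not fish-free — no
F: has wheat flour, so not kosher-for-Passover — no
G: not usable as a binder; has coconut cream, so not tree-nut-free — out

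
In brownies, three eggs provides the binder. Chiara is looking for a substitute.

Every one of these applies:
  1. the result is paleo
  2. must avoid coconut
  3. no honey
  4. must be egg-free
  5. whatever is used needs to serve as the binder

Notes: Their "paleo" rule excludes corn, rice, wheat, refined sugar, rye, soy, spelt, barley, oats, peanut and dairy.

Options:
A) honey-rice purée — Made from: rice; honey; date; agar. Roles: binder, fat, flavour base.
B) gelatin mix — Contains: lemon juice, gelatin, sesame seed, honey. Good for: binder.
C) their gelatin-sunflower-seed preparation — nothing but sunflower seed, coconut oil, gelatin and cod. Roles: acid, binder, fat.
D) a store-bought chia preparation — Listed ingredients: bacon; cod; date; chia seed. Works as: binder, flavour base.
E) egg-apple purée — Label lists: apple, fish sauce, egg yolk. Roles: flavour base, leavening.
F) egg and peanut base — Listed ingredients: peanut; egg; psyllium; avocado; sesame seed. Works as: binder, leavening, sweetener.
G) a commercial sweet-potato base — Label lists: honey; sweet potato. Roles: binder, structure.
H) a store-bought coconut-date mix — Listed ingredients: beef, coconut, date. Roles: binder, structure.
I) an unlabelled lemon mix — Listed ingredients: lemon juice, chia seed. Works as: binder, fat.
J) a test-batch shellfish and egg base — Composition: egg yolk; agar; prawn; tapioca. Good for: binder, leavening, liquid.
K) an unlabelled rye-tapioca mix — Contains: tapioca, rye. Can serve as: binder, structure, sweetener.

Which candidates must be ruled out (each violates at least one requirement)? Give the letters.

A, B, C, E, F, G, H, J, K

A: has rice, so not paleo; has honey, so not honey-free — reject
B: has honey, so not honey-free — out
C: has coconut oil, so not coconut-free — no
D: all constraints satisfied — keep
E: not usable as a binder; has egg yolk, so not egg-free — reject
F: has peanut, so not paleo; has egg, so not egg-free — no
G: has honey, so not honey-free — out
H: has coconut, so not coconut-free — no
I: only lemon juice and chia seed; none excluded — valid
J: has egg yolk, so not egg-free — out
K: has rye, so not paleo — reject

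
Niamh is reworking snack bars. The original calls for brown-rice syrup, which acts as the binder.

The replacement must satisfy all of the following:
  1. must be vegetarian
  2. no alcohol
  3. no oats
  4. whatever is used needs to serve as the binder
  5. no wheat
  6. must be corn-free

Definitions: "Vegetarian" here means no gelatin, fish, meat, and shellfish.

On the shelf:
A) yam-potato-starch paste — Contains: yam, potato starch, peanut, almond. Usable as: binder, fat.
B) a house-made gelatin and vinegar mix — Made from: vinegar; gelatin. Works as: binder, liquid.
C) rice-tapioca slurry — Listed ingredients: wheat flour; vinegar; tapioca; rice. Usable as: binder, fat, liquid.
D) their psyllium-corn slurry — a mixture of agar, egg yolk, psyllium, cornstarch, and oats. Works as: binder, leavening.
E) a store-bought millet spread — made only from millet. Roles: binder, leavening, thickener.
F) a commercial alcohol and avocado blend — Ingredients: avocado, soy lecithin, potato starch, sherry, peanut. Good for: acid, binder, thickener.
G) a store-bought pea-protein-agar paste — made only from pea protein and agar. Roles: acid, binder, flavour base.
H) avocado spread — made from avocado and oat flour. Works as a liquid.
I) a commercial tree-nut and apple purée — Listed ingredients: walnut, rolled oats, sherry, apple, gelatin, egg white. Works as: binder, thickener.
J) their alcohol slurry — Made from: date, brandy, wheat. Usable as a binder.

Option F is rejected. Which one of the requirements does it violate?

alcohol-free

usable as a binder: satisfied
vegetarian: satisfied
wheat-free: satisfied
corn-free: satisfied
alcohol-free: has sherry — fails
oat-free: satisfied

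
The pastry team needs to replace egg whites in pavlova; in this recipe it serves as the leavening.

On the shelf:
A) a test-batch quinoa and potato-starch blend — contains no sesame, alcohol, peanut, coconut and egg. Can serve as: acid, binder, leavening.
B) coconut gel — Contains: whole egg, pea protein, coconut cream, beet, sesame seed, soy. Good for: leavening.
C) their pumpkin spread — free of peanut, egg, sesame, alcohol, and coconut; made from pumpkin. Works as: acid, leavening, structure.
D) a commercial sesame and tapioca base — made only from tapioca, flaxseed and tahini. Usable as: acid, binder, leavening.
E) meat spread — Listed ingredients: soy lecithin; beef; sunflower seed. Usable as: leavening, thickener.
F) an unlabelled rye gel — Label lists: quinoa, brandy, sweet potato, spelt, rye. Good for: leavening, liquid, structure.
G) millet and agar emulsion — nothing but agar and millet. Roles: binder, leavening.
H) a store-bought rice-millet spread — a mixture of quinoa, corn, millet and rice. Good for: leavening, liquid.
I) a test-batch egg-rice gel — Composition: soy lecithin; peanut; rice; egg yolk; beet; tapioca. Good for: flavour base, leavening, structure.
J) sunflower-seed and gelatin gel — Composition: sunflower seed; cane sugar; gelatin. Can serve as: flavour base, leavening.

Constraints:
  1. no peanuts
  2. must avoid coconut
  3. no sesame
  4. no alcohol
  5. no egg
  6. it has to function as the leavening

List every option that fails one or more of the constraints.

A: nothing on the exclusion list — valid
B: has coconut cream, so not coconut-free; has sesame seed, so not sesame-free (and 1 more) — out
C: all constraints satisfied — valid
D: has tahini, so not sesame-free — no
E: works as a leavening, no egg, no alcohol — keep
F: has brandy, so not alcohol-free — no
G: no coconut, no egg — OK
H: works as a leavening, no alcohol, no egg — valid
I: has peanut, so not peanut-free; has egg yolk, so not egg-free — out
J: works as a leavening, no peanut, no coconut — valid

B, D, F, I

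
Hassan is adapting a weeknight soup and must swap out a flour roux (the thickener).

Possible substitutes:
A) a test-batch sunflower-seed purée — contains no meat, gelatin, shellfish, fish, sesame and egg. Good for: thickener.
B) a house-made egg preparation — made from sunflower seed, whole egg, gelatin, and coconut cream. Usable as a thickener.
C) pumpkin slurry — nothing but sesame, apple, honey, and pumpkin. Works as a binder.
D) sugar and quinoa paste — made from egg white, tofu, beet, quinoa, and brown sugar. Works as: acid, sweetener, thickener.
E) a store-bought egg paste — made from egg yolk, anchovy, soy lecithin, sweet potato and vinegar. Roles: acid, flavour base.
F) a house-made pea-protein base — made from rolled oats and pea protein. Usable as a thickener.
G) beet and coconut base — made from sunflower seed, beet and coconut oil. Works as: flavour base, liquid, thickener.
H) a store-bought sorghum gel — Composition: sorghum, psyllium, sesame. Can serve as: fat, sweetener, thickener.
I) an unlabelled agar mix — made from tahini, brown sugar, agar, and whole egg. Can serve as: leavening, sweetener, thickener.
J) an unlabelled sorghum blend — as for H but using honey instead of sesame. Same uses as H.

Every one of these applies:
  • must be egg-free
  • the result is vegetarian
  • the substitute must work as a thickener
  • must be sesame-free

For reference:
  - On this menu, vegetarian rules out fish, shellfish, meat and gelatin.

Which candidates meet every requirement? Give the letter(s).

A: no egg, vegetarian — valid
B: has gelatin, so not vegetarian; has whole egg, so not egg-free — no
C: not usable as a thickener; has sesame, so not sesame-free — no
D: has egg white, so not egg-free — out
E: not usable as a thickener; has anchovy, so not vegetarian (and 1 more) — reject
F: works as a thickener, vegetarian, no sesame — valid
G: no sesame, no egg — OK
H: has sesame, so not sesame-free — reject
I: has tahini, so not sesame-free; has whole egg, so not egg-free — out
J: no sesame, vegetarian — valid

A, F, G, J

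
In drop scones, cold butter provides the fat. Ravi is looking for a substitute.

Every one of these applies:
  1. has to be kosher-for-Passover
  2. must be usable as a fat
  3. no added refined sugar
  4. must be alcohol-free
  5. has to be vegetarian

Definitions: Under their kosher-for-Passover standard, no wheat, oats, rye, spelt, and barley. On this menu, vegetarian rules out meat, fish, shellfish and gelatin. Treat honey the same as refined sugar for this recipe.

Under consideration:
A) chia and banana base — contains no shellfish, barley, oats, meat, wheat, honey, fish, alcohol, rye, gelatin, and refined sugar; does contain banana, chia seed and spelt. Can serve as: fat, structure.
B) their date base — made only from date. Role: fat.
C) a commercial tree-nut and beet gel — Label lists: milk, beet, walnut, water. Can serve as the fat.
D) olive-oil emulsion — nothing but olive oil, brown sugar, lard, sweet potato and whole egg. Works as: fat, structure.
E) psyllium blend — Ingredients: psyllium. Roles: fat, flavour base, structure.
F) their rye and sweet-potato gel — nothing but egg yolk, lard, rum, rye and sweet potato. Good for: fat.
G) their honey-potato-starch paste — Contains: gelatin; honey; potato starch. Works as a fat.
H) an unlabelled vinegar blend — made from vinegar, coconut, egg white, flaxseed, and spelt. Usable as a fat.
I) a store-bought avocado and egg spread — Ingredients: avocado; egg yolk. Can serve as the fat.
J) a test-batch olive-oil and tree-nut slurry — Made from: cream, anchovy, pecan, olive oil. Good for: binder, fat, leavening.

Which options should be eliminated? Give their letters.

A, D, F, G, H, J

A: has spelt, so not kosher-for-Passover — out
B: every rule checks out — valid
C: vegetarian, kosher-for-Passover — keep
D: has lard, so not vegetarian; has brown sugar, so not no-added-sugar — out
E: all constraints satisfied — OK
F: has rye, so not kosher-for-Passover; has lard, so not vegetarian (and 1 more) — reject
G: has gelatin, so not vegetarian; has honey, so not no-added-sugar — out
H: has spelt, so not kosher-for-Passover — reject
I: every rule checks out — keep
J: has anchovy, so not vegetarian — reject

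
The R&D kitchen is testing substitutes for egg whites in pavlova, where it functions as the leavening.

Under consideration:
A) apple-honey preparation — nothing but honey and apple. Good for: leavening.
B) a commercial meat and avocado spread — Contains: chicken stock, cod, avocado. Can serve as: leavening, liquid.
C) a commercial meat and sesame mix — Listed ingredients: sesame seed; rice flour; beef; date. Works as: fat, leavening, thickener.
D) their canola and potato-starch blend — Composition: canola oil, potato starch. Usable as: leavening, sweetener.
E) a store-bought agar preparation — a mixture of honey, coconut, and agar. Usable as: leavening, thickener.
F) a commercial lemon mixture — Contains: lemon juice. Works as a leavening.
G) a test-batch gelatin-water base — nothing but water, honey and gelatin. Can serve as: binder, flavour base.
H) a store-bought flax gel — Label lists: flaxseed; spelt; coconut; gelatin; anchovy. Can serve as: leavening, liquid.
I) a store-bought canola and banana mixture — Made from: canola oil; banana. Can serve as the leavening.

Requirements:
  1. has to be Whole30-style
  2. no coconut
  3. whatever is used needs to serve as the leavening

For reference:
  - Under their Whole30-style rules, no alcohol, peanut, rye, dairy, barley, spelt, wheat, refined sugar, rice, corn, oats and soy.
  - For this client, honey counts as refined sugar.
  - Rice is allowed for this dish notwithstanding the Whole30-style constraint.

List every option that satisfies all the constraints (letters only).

A: has honey, so not Whole30-style — reject
B: only cod, chicken stock, and avocado; none excluded — OK
C: rice is permitted under the Whole30-style carve-out; nothing else excluded — keep
D: only canola oil and potato starch; none excluded — valid
E: has honey, so not Whole30-style; has coconut, so not coconut-free — no
F: every rule checks out — OK
G: not usable as a leavening; has honey, so not Whole30-style — no
H: has spelt, so not Whole30-style; has coconut, so not coconut-free — no
I: only banana and canola oil; none excluded — valid

B, C, D, F, I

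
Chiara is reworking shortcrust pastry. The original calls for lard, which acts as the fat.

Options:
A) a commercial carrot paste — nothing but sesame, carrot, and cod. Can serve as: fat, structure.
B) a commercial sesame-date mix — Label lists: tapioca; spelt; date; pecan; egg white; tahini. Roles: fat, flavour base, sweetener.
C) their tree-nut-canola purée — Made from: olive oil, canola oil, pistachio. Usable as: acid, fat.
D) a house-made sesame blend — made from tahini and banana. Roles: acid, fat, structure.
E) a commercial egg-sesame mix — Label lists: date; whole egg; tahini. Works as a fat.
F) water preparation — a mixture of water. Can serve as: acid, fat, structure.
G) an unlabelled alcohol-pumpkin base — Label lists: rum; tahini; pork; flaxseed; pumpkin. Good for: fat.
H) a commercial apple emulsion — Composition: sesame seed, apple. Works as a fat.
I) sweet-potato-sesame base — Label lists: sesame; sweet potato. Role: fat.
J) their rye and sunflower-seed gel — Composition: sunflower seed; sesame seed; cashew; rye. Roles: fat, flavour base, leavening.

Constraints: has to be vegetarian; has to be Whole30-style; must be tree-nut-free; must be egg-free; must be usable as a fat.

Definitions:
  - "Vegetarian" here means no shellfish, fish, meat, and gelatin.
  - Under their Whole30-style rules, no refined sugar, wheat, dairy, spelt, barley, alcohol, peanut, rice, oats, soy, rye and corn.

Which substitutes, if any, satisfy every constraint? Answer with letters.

A: has cod, so not vegetarian — out
B: has spelt, so not Whole30-style; has pecan, so not tree-nut-free (and 1 more) — out
C: has pistachio, so not tree-nut-free — no
D: only tahini and banana; none excluded — OK
E: has whole egg, so not egg-free — no
F: only water; none excluded — valid
G: has pork, so not vegetarian; has rum, so not Whole30-style — reject
H: only sesame seed and apple; none excluded — keep
I: no tree nuts, Whole30-style — keep
J: has rye, so not Whole30-style; has cashew, so not tree-nut-free — out

D, F, H, I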